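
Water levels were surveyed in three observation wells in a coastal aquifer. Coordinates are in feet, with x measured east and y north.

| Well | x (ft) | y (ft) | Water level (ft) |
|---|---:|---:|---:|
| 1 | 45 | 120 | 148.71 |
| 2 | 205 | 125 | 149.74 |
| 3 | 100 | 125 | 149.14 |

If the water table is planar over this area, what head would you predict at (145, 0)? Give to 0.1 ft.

Taking 1 as reference: 2−1 = (160, 5, +1.03); 3−1 = (55, 5, +0.43).
Solve a·Δx + b·Δy = Δh: det = 160·5 − 55·5 = 525.
∂h/∂x = [(+1.03)·5 − (+0.43)·5] / 525 = +0.005714
∂h/∂y = [160·(+0.43) − 55·(+1.03)] / 525 = +0.02314
h(145, 0) = 148.71 + (+0.005714)·(100) + (+0.02314)·(-120) = 148.71 +0.571 -2.777 = 146.504 ft.

146.5 ft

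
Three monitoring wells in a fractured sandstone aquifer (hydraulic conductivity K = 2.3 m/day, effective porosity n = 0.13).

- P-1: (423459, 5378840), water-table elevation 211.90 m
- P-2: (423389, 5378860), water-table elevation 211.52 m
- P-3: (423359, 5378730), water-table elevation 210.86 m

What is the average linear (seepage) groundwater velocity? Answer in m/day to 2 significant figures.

Differences from P-1: to P-2 (Δx, Δy, Δh) = (-70, 20, -0.38); to P-3 = (-100, -110, -1.04).
Determinant of the coordinate differences = (-70)·(-110) − (-100)·20 = 9700.
∂h/∂x = [(-0.38)·(-110) − (-1.04)·20] / 9700 = +0.006454
∂h/∂y = [(-70)·(-1.04) − (-100)·(-0.38)] / 9700 = +0.003588
|∇h| = √(0.006454² + 0.003588²) = 0.007384
Seepage velocity v = K·i/n = 2.3 × 0.007384 / 0.13 = 0.1306 m/day.

0.13 m/day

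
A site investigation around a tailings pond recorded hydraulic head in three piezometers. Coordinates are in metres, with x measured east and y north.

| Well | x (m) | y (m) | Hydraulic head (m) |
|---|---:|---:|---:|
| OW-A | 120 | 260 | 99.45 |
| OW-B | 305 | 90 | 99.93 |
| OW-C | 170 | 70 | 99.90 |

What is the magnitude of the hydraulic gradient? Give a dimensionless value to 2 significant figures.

With h = a·x + b·y + c and OW-A as origin, the differences give:
  185·a + (-170)·b = +0.48
  50·a + (-190)·b = +0.45
Eliminate b (×(-190) and ×(-170), subtract): -26650·a = -14.700 → a = ∂h/∂x = +0.0005516
Back-substitute: b = ∂h/∂y = -0.002223.
|∇h| = √(0.0005516² + -0.002223²) = 0.00229

0.0023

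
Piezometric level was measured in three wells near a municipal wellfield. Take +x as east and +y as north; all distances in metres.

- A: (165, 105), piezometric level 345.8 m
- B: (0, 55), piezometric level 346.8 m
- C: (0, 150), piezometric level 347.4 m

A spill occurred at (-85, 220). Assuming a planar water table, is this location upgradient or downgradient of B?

upgradient

Three-point gradient (reference A): Δ to B = (-165, -50, +1.0), Δ to C = (-165, 45, +1.6).
∂h/∂x = -0.007974, ∂h/∂y = +0.006316 (det = -15675).
Head at (-85, 220) = 345.8 + (-0.007974)·(-250) + (+0.006316)·(115) = 348.52 m.
That is higher than the 346.8 m at B, so the point is upgradient.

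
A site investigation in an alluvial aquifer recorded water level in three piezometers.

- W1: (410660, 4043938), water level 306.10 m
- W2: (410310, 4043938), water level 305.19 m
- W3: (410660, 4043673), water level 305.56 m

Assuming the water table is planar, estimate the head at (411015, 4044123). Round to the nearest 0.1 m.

307.4 m

∂h/∂x = (305.19 − 306.10) / (410310 − 410660) = +0.002600
∂h/∂y = (305.56 − 306.10) / (4043673 − 4043938) = +0.002038
h(411015, 4044123) = 306.10 + (+0.002600)·(355) + (+0.002038)·(185) = 306.10 +0.923 +0.377 = 307.400 m.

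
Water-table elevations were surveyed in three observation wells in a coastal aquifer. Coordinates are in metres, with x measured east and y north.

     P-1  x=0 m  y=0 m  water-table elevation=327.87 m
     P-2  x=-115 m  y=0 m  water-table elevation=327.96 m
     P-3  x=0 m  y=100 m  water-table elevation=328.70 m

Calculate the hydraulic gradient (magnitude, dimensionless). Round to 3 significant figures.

∂h/∂x = (327.96 − 327.87) / (-115 − 0) = -0.0007826
∂h/∂y = (328.70 − 327.87) / (100 − 0) = +0.008300
|∇h| = √(-0.0007826² + 0.008300²) = 0.008337

0.00834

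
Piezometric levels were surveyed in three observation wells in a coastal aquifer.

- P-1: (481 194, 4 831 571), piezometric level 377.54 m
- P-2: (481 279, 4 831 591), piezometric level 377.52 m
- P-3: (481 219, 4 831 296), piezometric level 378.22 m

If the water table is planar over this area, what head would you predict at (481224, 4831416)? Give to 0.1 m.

377.9 m

Taking P-1 as reference: P-2−P-1 = (85, 20, -0.02); P-3−P-1 = (25, -275, +0.68).
Determinant of the coordinate differences = 85·(-275) − 25·20 = -23875.
∂h/∂x = [(-0.02)·(-275) − (+0.68)·20] / -23875 = +0.0003393
∂h/∂y = [85·(+0.68) − 25·(-0.02)] / -23875 = -0.002442
h(481224, 4831416) = 377.54 + (+0.0003393)·(30) + (-0.002442)·(-155) = 377.54 +0.010 +0.378 = 377.929 m.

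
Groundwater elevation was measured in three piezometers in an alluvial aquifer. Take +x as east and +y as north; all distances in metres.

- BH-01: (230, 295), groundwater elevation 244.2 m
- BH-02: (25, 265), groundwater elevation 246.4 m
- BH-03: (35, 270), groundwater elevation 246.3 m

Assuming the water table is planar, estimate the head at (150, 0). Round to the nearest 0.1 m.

244.5 m

With h = a·x + b·y + c and BH-01 as origin, the differences give:
  (-205)·a + (-30)·b = +2.2
  (-195)·a + (-25)·b = +2.1
Eliminate b (×(-25) and ×(-30), subtract): -725·a = 8.00 → a = ∂h/∂x = -0.01103
Back-substitute: b = ∂h/∂y = +0.002069.
h(150, 0) = 244.2 + (-0.01103)·(-80) + (+0.002069)·(-295) = 244.2 +0.883 -0.610 = 244.472 m.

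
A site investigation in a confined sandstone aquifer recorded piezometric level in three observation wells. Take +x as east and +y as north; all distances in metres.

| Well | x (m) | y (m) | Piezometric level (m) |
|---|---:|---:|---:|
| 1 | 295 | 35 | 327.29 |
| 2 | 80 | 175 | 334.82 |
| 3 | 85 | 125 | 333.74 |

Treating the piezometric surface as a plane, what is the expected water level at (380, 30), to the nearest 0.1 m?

Taking 1 as reference: 2−1 = (-215, 140, +7.53); 3−1 = (-210, 90, +6.45).
Determinant of the coordinate differences = (-215)·90 − (-210)·140 = 10050.
∂h/∂x = [(+7.53)·90 − (+6.45)·140] / 10050 = -0.02242
∂h/∂y = [(-215)·(+6.45) − (-210)·(+7.53)] / 10050 = +0.01936
h(380, 30) = 327.29 + (-0.02242)·(85) + (+0.01936)·(-5) = 327.29 -1.906 -0.097 = 325.288 m.

325.3 m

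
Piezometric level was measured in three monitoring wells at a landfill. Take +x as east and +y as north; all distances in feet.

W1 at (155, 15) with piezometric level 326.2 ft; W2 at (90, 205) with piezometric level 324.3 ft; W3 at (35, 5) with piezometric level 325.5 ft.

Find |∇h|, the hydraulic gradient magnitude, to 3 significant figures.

Differences from W1: to W2 (Δx, Δy, Δh) = (-65, 190, -1.9); to W3 = (-120, -10, -0.7).
Determinant of the coordinate differences = (-65)·(-10) − (-120)·190 = 23450.
∂h/∂x = [(-1.9)·(-10) − (-0.7)·190] / 23450 = +0.006482
∂h/∂y = [(-65)·(-0.7) − (-120)·(-1.9)] / 23450 = -0.007783
|∇h| = √(0.006482² + -0.007783²) = 0.01013

0.0101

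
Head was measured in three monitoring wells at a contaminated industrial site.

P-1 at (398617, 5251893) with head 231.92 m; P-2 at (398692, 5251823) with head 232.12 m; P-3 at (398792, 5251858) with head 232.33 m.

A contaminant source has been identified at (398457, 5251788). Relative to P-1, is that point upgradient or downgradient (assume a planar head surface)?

Differences from P-1: to P-2 (Δx, Δy, Δh) = (75, -70, +0.20); to P-3 = (175, -35, +0.41).
Determinant of the coordinate differences = 75·(-35) − 175·(-70) = 9625.
∂h/∂x = [(+0.20)·(-35) − (+0.41)·(-70)] / 9625 = +0.002255
∂h/∂y = [75·(+0.41) − 175·(+0.20)] / 9625 = -0.0004416
Head at (398457, 5251788) = 231.92 + (+0.002255)·(-160) + (-0.0004416)·(-105) = 231.61 m.
That is lower than the 231.92 m at P-1, so the point is downgradient.

downgradient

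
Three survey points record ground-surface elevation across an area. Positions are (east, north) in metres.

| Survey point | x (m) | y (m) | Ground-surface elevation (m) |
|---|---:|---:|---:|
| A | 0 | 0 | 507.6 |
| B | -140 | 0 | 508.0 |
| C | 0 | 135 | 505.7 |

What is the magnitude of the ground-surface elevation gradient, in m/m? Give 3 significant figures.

0.0144 m/m

∂z/∂x = (508.0 − 507.6) / (-140 − 0) = -0.002857
∂z/∂y = (505.7 − 507.6) / (135 − 0) = -0.01407
|∇f| = √(-0.002857² + -0.01407²) = 0.01436 m/m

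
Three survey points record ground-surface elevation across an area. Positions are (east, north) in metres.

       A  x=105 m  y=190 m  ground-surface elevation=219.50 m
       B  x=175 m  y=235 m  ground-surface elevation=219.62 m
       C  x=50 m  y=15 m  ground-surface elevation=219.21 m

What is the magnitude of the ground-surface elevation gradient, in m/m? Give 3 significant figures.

Three-point gradient (reference A): Δ to B = (70, 45, +0.12), Δ to C = (-55, -175, -0.29).
∂z/∂x = +0.0008133, ∂z/∂y = +0.001402 (det = -9775).
|∇f| = √(0.0008133² + 0.001402²) = 0.001621 m/m

0.00162 m/m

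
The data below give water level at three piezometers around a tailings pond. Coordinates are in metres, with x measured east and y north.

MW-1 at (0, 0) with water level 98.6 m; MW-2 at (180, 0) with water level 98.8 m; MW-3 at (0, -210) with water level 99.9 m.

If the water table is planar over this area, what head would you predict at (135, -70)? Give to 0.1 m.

99.2 m

∂h/∂x = (98.8 − 98.6) / (180 − 0) = +0.001111
∂h/∂y = (99.9 − 98.6) / (-210 − 0) = -0.006190
h(135, -70) = 98.6 + (+0.001111)·(135) + (-0.006190)·(-70) = 98.6 +0.150 +0.433 = 99.183 m.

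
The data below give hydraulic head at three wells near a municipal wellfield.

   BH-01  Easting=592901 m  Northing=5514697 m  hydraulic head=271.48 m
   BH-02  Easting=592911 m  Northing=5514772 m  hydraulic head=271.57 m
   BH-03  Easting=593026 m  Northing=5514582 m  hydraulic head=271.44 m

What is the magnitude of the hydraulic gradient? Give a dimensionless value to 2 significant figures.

0.0013

Differences from BH-01: to BH-02 (Δx, Δy, Δh) = (10, 75, +0.09); to BH-03 = (125, -115, -0.04).
Solve a·Δx + b·Δy = Δh: det = 10·(-115) − 125·75 = -10525.
∂h/∂x = [(+0.09)·(-115) − (-0.04)·75] / -10525 = +0.0006983
∂h/∂y = [10·(-0.04) − 125·(+0.09)] / -10525 = +0.001107
|∇h| = √(0.0006983² + 0.001107²) = 0.001309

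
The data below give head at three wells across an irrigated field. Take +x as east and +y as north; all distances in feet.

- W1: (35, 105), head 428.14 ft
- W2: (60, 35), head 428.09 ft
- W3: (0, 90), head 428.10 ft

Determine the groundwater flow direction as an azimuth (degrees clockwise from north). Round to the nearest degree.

Three-point gradient (reference W1): Δ to W2 = (25, -70, -0.05), Δ to W3 = (-35, -15, -0.04).
∂h/∂x = +0.0007257, ∂h/∂y = +0.0009735 (det = -2825).
Flow direction (−∇h) has components (-0.0007257 E, -0.0009735 N).
Azimuth = atan2(E, N) = atan2(-0.0007257, -0.0009735) = 216.7° ≈ 217°.

217°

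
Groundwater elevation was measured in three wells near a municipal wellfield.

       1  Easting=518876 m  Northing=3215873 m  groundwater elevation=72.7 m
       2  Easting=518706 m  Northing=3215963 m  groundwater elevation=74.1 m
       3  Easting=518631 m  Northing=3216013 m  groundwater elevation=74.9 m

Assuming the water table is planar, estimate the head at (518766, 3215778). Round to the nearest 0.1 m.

With h = a·x + b·y + c and 1 as origin, the differences give:
  (-170)·a + 90·b = +1.4
  (-245)·a + 140·b = +2.2
Eliminate b (×140 and ×90, subtract): -1750·a = -2.00 → a = ∂h/∂x = +0.001143
Back-substitute: b = ∂h/∂y = +0.01771.
h(518766, 3215778) = 72.7 + (+0.001143)·(-110) + (+0.01771)·(-95) = 72.7 -0.126 -1.683 = 70.891 m.

70.9 m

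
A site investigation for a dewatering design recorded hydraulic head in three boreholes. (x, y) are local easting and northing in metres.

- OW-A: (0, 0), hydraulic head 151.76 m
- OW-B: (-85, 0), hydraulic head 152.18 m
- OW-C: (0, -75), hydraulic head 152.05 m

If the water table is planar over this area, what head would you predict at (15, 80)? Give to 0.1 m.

∂h/∂x = (152.18 − 151.76) / (-85 − 0) = -0.004941
∂h/∂y = (152.05 − 151.76) / (-75 − 0) = -0.003867
h(15, 80) = 151.76 + (-0.004941)·(15) + (-0.003867)·(80) = 151.76 -0.074 -0.309 = 151.377 m.

151.4 m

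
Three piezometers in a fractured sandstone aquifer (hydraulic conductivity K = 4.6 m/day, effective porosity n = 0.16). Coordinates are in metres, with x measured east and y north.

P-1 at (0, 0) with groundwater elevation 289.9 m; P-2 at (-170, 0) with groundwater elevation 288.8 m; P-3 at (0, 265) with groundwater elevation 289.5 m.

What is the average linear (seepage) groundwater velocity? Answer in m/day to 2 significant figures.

0.19 m/day

∂h/∂x = (288.8 − 289.9) / (-170 − 0) = +0.006471
∂h/∂y = (289.5 − 289.9) / (265 − 0) = -0.001509
|∇h| = √(0.006471² + -0.001509²) = 0.006645
Seepage velocity v = K·i/n = 4.6 × 0.006645 / 0.16 = 0.191 m/day.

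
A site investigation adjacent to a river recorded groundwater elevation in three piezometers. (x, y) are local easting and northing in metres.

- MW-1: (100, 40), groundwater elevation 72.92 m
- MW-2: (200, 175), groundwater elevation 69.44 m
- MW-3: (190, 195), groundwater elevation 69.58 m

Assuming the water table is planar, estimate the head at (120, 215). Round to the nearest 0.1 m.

Differences from MW-1: to MW-2 (Δx, Δy, Δh) = (100, 135, -3.48); to MW-3 = (90, 155, -3.34).
Determinant of the coordinate differences = 100·155 − 90·135 = 3350.
∂h/∂x = [(-3.48)·155 − (-3.34)·135] / 3350 = -0.02642
∂h/∂y = [100·(-3.34) − 90·(-3.48)] / 3350 = -0.006209
h(120, 215) = 72.92 + (-0.02642)·(20) + (-0.006209)·(175) = 72.92 -0.528 -1.087 = 71.305 m.

71.3 m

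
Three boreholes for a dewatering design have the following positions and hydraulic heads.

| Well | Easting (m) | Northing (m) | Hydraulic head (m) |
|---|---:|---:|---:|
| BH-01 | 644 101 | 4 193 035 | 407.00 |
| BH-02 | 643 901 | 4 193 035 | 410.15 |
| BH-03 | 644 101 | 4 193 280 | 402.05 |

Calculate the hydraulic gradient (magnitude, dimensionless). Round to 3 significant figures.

0.0256

∂h/∂x = (410.15 − 407.00) / (643901 − 644101) = -0.01575
∂h/∂y = (402.05 − 407.00) / (4193280 − 4193035) = -0.02020
|∇h| = √(-0.01575² + -0.02020²) = 0.02561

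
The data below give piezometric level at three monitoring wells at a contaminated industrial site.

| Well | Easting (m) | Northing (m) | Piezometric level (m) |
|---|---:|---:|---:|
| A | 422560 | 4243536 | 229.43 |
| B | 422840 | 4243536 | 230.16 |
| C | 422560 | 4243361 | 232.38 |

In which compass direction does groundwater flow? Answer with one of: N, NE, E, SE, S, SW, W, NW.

∂h/∂x = (230.16 − 229.43) / (422840 − 422560) = +0.002607
∂h/∂y = (232.38 − 229.43) / (4243361 − 4243536) = -0.01686
Flow = −∇h = (-0.002607 east, +0.01686 north), which points north.

N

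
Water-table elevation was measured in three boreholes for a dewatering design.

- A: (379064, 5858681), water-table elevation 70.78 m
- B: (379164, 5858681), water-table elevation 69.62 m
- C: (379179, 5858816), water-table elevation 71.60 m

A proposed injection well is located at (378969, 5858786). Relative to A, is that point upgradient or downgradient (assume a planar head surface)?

Taking A as reference: B−A = (100, 0, -1.16); C−A = (115, 135, +0.82).
Determinant of the coordinate differences = 100·135 − 115·0 = 13500.
∂h/∂x = [(-1.16)·135 − (+0.82)·0] / 13500 = -0.01160
∂h/∂y = [100·(+0.82) − 115·(-1.16)] / 13500 = +0.01596
Head at (378969, 5858786) = 70.78 + (-0.01160)·(-95) + (+0.01596)·(105) = 73.56 m.
That is higher than the 70.78 m at A, so the point is upgradient.

upgradient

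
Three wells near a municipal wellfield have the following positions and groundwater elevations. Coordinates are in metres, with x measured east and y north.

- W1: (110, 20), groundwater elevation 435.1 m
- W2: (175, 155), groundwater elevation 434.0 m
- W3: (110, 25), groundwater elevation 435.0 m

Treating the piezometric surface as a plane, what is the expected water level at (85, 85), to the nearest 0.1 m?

433.2 m

Taking W1 as reference: W2−W1 = (65, 135, -1.1); W3−W1 = (0, 5, -0.1).
Determinant of the coordinate differences = 65·5 − 0·135 = 325.
∂h/∂x = [(-1.1)·5 − (-0.1)·135] / 325 = +0.02462
∂h/∂y = [65·(-0.1) − 0·(-1.1)] / 325 = -0.02000
h(85, 85) = 435.1 + (+0.02462)·(-25) + (-0.02000)·(65) = 435.1 -0.615 -1.300 = 433.185 m.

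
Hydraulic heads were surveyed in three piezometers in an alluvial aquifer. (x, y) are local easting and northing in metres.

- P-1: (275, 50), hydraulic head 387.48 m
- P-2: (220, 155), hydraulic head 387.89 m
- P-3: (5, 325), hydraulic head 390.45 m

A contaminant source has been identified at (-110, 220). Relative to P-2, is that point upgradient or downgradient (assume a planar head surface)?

Taking P-1 as reference: P-2−P-1 = (-55, 105, +0.41); P-3−P-1 = (-270, 275, +2.97).
Determinant of the coordinate differences = (-55)·275 − (-270)·105 = 13225.
∂h/∂x = [(+0.41)·275 − (+2.97)·105] / 13225 = -0.01505
∂h/∂y = [(-55)·(+2.97) − (-270)·(+0.41)] / 13225 = -0.003981
Head at (-110, 220) = 387.48 + (-0.01505)·(-385) + (-0.003981)·(170) = 392.60 m.
That is higher than the 387.89 m at P-2, so the point is upgradient.

upgradient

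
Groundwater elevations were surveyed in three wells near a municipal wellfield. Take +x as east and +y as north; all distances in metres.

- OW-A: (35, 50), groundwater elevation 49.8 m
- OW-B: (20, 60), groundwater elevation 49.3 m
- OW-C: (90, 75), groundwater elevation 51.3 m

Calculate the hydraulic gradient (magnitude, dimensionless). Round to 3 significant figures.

Differences from OW-A: to OW-B (Δx, Δy, Δh) = (-15, 10, -0.5); to OW-C = (55, 25, +1.5).
Determinant of the coordinate differences = (-15)·25 − 55·10 = -925.
∂h/∂x = [(-0.5)·25 − (+1.5)·10] / -925 = +0.02973
∂h/∂y = [(-15)·(+1.5) − 55·(-0.5)] / -925 = -0.005405
|∇h| = √(0.02973² + -0.005405²) = 0.03022

0.0302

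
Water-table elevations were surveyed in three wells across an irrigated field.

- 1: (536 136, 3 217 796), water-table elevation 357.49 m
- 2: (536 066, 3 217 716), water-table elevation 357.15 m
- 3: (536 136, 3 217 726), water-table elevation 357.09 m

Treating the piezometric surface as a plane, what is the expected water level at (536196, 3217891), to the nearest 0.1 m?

357.9 m

Differences from 1: to 2 (Δx, Δy, Δh) = (-70, -80, -0.34); to 3 = (0, -70, -0.40).
Solve a·Δx + b·Δy = Δh: det = (-70)·(-70) − 0·(-80) = 4900.
∂h/∂x = [(-0.34)·(-70) − (-0.40)·(-80)] / 4900 = -0.001673
∂h/∂y = [(-70)·(-0.40) − 0·(-0.34)] / 4900 = +0.005714
h(536196, 3217891) = 357.49 + (-0.001673)·(60) + (+0.005714)·(95) = 357.49 -0.100 +0.543 = 357.932 m.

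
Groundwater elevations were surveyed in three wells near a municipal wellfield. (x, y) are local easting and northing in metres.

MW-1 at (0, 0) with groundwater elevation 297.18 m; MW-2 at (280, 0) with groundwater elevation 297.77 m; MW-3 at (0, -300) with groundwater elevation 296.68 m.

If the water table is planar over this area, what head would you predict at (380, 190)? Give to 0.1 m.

∂h/∂x = (297.77 − 297.18) / (280 − 0) = +0.002107
∂h/∂y = (296.68 − 297.18) / (-300 − 0) = +0.001667
h(380, 190) = 297.18 + (+0.002107)·(380) + (+0.001667)·(190) = 297.18 +0.801 +0.317 = 298.297 m.

298.3 m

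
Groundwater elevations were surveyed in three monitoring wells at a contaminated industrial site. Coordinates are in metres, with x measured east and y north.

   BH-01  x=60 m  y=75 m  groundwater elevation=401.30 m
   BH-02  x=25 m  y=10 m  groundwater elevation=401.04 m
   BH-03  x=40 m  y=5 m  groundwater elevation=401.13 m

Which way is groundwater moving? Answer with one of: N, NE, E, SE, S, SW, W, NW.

W

Taking BH-01 as reference: BH-02−BH-01 = (-35, -65, -0.26); BH-03−BH-01 = (-20, -70, -0.17).
Solve a·Δx + b·Δy = Δh: det = (-35)·(-70) − (-20)·(-65) = 1150.
∂h/∂x = [(-0.26)·(-70) − (-0.17)·(-65)] / 1150 = +0.006217
∂h/∂y = [(-35)·(-0.17) − (-20)·(-0.26)] / 1150 = +0.0006522
Flow = −∇h = (-0.006217 east, -0.0006522 north), which points west.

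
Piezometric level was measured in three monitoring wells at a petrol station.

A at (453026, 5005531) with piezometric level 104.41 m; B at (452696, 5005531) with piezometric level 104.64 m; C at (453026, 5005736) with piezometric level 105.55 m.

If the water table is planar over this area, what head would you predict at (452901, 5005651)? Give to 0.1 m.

∂h/∂x = (104.64 − 104.41) / (452696 − 453026) = -0.0006970
∂h/∂y = (105.55 − 104.41) / (5005736 − 5005531) = +0.005561
h(452901, 5005651) = 104.41 + (-0.0006970)·(-125) + (+0.005561)·(120) = 104.41 +0.087 +0.667 = 105.164 m.

105.2 m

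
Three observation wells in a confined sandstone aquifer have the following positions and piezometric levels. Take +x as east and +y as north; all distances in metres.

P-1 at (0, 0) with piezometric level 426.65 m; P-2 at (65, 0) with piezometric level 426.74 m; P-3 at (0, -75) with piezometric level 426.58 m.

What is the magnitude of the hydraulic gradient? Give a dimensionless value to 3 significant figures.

0.00167

∂h/∂x = (426.74 − 426.65) / (65 − 0) = +0.001385
∂h/∂y = (426.58 − 426.65) / (-75 − 0) = +0.0009333
|∇h| = √(0.001385² + 0.0009333²) = 0.00167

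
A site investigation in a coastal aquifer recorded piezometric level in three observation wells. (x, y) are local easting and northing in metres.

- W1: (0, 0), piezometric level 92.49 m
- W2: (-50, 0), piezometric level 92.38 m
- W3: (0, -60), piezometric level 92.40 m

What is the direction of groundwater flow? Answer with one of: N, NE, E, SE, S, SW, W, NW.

∂h/∂x = (92.38 − 92.49) / (-50 − 0) = +0.002200
∂h/∂y = (92.40 − 92.49) / (-60 − 0) = +0.001500
Flow = −∇h = (-0.002200 east, -0.001500 north), which points southwest.

SW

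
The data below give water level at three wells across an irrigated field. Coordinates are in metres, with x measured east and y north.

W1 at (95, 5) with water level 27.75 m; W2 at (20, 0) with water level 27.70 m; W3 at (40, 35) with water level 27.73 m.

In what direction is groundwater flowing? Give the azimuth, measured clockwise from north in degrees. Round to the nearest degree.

232°

Three-point gradient (reference W1): Δ to W2 = (-75, -5, -0.05), Δ to W3 = (-55, 30, -0.02).
∂h/∂x = +0.0006337, ∂h/∂y = +0.0004950 (det = -2525).
Flow direction (−∇h) has components (-0.0006337 E, -0.0004950 N).
Azimuth = atan2(E, N) = atan2(-0.0006337, -0.0004950) = 232.0° ≈ 232°.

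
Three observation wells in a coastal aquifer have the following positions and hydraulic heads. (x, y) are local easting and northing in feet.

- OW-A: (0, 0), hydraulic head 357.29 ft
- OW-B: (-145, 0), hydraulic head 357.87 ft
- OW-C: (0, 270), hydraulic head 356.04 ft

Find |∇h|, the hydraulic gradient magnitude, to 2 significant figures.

∂h/∂x = (357.87 − 357.29) / (-145 − 0) = -0.004000
∂h/∂y = (356.04 − 357.29) / (270 − 0) = -0.004630
|∇h| = √(-0.004000² + -0.004630²) = 0.006119

0.0061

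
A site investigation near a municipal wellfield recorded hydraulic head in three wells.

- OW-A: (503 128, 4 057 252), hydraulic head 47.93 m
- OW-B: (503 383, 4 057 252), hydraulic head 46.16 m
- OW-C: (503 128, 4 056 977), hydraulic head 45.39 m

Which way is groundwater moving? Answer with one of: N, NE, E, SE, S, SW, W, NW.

SE

∂h/∂x = (46.16 − 47.93) / (503383 − 503128) = -0.006941
∂h/∂y = (45.39 − 47.93) / (4056977 − 4057252) = +0.009236
Flow = −∇h = (+0.006941 east, -0.009236 north), which points southeast.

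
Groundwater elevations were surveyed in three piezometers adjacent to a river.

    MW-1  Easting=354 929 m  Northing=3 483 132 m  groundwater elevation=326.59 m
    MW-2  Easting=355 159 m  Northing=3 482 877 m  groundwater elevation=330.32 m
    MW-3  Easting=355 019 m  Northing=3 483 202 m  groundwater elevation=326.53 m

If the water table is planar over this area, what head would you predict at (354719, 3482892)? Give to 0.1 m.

327.4 m

Three-point gradient (reference MW-1): Δ to MW-2 = (230, -255, +3.73), Δ to MW-3 = (90, 70, -0.06).
∂h/∂x = +0.006294, ∂h/∂y = -0.008950 (det = 39050).
h(354719, 3482892) = 326.59 + (+0.006294)·(-210) + (-0.008950)·(-240) = 326.59 -1.322 +2.148 = 327.416 m.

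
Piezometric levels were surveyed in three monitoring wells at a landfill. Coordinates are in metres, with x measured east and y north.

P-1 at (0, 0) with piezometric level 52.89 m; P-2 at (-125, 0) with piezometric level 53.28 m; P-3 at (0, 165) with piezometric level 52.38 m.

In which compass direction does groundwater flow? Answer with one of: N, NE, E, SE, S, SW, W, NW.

NE

∂h/∂x = (53.28 − 52.89) / (-125 − 0) = -0.003120
∂h/∂y = (52.38 − 52.89) / (165 − 0) = -0.003091
Flow = −∇h = (+0.003120 east, +0.003091 north), which points northeast.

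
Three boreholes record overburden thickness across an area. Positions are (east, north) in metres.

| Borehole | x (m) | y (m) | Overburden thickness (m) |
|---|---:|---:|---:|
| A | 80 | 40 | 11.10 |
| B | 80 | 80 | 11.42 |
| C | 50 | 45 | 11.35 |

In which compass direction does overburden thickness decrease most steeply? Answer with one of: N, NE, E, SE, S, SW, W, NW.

SE

Differences from A: to B (Δx, Δy, Δh) = (0, 40, +0.32); to C = (-30, 5, +0.25).
Determinant of the coordinate differences = 0·5 − (-30)·40 = 1200.
∂d/∂x = [(+0.32)·5 − (+0.25)·40] / 1200 = -0.007000
∂d/∂y = [0·(+0.25) − (-30)·(+0.32)] / 1200 = +0.008000
Steepest decrease is along −∇f = (+0.007000 E, -0.008000 N) → southeast.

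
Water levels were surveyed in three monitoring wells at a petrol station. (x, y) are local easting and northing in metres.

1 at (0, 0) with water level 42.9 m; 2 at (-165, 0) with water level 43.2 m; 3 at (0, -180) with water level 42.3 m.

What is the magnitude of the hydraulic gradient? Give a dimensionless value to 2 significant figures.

∂h/∂x = (43.2 − 42.9) / (-165 − 0) = -0.001818
∂h/∂y = (42.3 − 42.9) / (-180 − 0) = +0.003333
|∇h| = √(-0.001818² + 0.003333²) = 0.003797

0.0038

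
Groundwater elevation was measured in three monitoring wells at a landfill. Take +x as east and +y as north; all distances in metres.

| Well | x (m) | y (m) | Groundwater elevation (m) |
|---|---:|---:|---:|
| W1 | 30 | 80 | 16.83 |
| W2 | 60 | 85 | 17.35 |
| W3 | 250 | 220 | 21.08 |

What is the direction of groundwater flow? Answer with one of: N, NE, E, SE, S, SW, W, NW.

W

With h = a·x + b·y + c and W1 as origin, the differences give:
  30·a + 5·b = +0.52
  220·a + 140·b = +4.25
Eliminate b (×140 and ×5, subtract): 3100·a = 51.550 → a = ∂h/∂x = +0.01663
Back-substitute: b = ∂h/∂y = +0.004226.
Flow = −∇h = (-0.01663 east, -0.004226 north), which points west.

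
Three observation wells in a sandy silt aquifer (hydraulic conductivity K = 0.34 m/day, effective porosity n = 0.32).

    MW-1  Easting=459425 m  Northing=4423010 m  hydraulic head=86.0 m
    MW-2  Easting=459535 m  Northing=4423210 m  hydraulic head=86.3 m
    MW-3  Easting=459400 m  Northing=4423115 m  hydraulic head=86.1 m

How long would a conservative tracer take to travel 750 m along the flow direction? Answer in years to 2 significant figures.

With h = a·x + b·y + c and MW-1 as origin, the differences give:
  110·a + 200·b = +0.3
  (-25)·a + 105·b = +0.1
Eliminate b (×105 and ×200, subtract): 16550·a = 11.50 → a = ∂h/∂x = +0.0006949
Back-substitute: b = ∂h/∂y = +0.001118.
|∇h| = √(0.0006949² + 0.001118²) = 0.001316
Seepage velocity v = K·i/n = 0.34 × 0.001316 / 0.32 = 0.001398 m/day.
t = 750 / 0.001398 = 5.365e+05 days = 1.47e+03 years.

1500 years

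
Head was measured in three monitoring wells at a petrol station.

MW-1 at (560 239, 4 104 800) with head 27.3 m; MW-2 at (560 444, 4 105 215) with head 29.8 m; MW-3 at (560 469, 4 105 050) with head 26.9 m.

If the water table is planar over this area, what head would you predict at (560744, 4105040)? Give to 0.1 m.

With h = a·x + b·y + c and MW-1 as origin, the differences give:
  205·a + 415·b = +2.5
  230·a + 250·b = -0.4
Eliminate b (×250 and ×415, subtract): -44200·a = 791.00 → a = ∂h/∂x = -0.01790
Back-substitute: b = ∂h/∂y = +0.01486.
h(560744, 4105040) = 27.3 + (-0.01790)·(505) + (+0.01486)·(240) = 27.3 -9.037 +3.567 = 21.830 m.

21.8 m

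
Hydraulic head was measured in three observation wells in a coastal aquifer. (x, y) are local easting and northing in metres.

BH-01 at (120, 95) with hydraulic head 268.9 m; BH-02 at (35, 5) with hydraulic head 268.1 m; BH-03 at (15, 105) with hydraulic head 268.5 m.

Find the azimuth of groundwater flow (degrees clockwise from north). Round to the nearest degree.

221°

Taking BH-01 as reference: BH-02−BH-01 = (-85, -90, -0.8); BH-03−BH-01 = (-105, 10, -0.4).
Solve a·Δx + b·Δy = Δh: det = (-85)·10 − (-105)·(-90) = -10300.
∂h/∂x = [(-0.8)·10 − (-0.4)·(-90)] / -10300 = +0.004272
∂h/∂y = [(-85)·(-0.4) − (-105)·(-0.8)] / -10300 = +0.004854
Flow direction (−∇h) has components (-0.004272 E, -0.004854 N).
Azimuth = atan2(E, N) = atan2(-0.004272, -0.004854) = 221.3° ≈ 221°.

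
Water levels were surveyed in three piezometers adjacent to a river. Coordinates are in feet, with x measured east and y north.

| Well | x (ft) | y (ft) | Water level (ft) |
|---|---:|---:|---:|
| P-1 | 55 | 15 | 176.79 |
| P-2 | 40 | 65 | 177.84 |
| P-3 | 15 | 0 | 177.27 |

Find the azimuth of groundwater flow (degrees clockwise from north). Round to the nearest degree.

131°

Differences from P-1: to P-2 (Δx, Δy, Δh) = (-15, 50, +1.05); to P-3 = (-40, -15, +0.48).
Determinant of the coordinate differences = (-15)·(-15) − (-40)·50 = 2225.
∂h/∂x = [(+1.05)·(-15) − (+0.48)·50] / 2225 = -0.01787
∂h/∂y = [(-15)·(+0.48) − (-40)·(+1.05)] / 2225 = +0.01564
Flow direction (−∇h) has components (+0.01787 E, -0.01564 N).
Azimuth = atan2(E, N) = atan2(+0.01787, -0.01564) = 131.2° ≈ 131°.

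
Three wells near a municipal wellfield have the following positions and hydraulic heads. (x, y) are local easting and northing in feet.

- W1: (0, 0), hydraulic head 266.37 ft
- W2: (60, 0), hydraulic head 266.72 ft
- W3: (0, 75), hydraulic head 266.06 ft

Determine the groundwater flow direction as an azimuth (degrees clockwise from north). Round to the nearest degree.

∂h/∂x = (266.72 − 266.37) / (60 − 0) = +0.005833
∂h/∂y = (266.06 − 266.37) / (75 − 0) = -0.004133
Flow direction (−∇h) has components (-0.005833 E, +0.004133 N).
Azimuth = atan2(E, N) = atan2(-0.005833, +0.004133) = 305.3° ≈ 305°.

305°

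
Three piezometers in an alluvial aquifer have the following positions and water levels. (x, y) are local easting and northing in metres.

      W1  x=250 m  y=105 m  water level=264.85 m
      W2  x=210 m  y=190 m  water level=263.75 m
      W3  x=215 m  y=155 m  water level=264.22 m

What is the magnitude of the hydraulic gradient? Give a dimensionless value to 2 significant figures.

With h = a·x + b·y + c and W1 as origin, the differences give:
  (-40)·a + 85·b = -1.10
  (-35)·a + 50·b = -0.63
Eliminate b (×50 and ×85, subtract): 975·a = -1.450 → a = ∂h/∂x = -0.001487
Back-substitute: b = ∂h/∂y = -0.01364.
|∇h| = √(-0.001487² + -0.01364²) = 0.01372

0.014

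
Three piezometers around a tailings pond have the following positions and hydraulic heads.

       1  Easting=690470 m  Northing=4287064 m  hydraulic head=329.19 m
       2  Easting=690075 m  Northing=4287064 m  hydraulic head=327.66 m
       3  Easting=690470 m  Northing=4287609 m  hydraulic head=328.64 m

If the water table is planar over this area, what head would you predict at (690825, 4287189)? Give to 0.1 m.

∂h/∂x = (327.66 − 329.19) / (690075 − 690470) = +0.003873
∂h/∂y = (328.64 − 329.19) / (4287609 − 4287064) = -0.001009
h(690825, 4287189) = 329.19 + (+0.003873)·(355) + (-0.001009)·(125) = 329.19 +1.375 -0.126 = 330.439 m.

330.4 m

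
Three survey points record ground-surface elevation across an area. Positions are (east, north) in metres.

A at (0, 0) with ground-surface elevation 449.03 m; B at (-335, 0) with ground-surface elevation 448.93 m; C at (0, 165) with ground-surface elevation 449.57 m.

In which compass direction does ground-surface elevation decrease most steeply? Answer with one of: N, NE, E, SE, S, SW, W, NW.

S

∂z/∂x = (448.93 − 449.03) / (-335 − 0) = +0.0002985
∂z/∂y = (449.57 − 449.03) / (165 − 0) = +0.003273
Steepest decrease is along −∇f = (-0.0002985 E, -0.003273 N) → south.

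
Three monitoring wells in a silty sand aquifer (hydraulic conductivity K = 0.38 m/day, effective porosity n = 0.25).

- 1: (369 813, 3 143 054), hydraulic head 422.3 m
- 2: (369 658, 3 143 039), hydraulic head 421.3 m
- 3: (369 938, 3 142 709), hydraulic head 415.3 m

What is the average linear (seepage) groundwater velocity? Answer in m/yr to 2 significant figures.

Differences from 1: to 2 (Δx, Δy, Δh) = (-155, -15, -1.0); to 3 = (125, -345, -7.0).
Solve a·Δx + b·Δy = Δh: det = (-155)·(-345) − 125·(-15) = 55350.
∂h/∂x = [(-1.0)·(-345) − (-7.0)·(-15)] / 55350 = +0.004336
∂h/∂y = [(-155)·(-7.0) − 125·(-1.0)] / 55350 = +0.02186
|∇h| = √(0.004336² + 0.02186²) = 0.02229
Seepage velocity v = K·i/n = 0.38 × 0.02229 / 0.25 = 0.03388 m/day = 12.37 m/yr.

12 m/yr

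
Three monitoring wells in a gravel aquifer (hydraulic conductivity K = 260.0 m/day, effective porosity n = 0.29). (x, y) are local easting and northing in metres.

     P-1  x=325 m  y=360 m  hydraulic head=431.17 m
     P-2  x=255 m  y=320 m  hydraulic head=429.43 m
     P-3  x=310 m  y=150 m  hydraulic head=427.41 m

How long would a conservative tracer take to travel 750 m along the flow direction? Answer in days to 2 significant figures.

37 days

Differences from P-1: to P-2 (Δx, Δy, Δh) = (-70, -40, -1.74); to P-3 = (-15, -210, -3.76).
Solve a·Δx + b·Δy = Δh: det = (-70)·(-210) − (-15)·(-40) = 14100.
∂h/∂x = [(-1.74)·(-210) − (-3.76)·(-40)] / 14100 = +0.01525
∂h/∂y = [(-70)·(-3.76) − (-15)·(-1.74)] / 14100 = +0.01682
|∇h| = √(0.01525² + 0.01682²) = 0.0227
Seepage velocity v = K·i/n = 260.0 × 0.0227 / 0.29 = 20.35 m/day.
t = 750 / 20.35 = 36.86 days.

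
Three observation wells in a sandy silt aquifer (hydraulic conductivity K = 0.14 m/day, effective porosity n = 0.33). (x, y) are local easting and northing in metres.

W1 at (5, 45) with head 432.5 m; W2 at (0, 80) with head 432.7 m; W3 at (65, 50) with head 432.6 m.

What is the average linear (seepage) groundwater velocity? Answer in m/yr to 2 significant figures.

0.93 m/yr

Three-point gradient (reference W1): Δ to W2 = (-5, 35, +0.2), Δ to W3 = (60, 5, +0.1).
∂h/∂x = +0.001176, ∂h/∂y = +0.005882 (det = -2125).
|∇h| = √(0.001176² + 0.005882²) = 0.005998
Seepage velocity v = K·i/n = 0.14 × 0.005998 / 0.33 = 0.002545 m/day = 0.9296 m/yr.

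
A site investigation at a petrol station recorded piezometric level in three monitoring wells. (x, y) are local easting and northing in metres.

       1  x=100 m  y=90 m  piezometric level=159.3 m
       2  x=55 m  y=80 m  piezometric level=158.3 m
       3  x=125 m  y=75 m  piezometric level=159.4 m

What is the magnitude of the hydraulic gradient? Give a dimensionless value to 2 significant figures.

0.028

Taking 1 as reference: 2−1 = (-45, -10, -1.0); 3−1 = (25, -15, +0.1).
Solve a·Δx + b·Δy = Δh: det = (-45)·(-15) − 25·(-10) = 925.
∂h/∂x = [(-1.0)·(-15) − (+0.1)·(-10)] / 925 = +0.01730
∂h/∂y = [(-45)·(+0.1) − 25·(-1.0)] / 925 = +0.02216
|∇h| = √(0.01730² + 0.02216²) = 0.02811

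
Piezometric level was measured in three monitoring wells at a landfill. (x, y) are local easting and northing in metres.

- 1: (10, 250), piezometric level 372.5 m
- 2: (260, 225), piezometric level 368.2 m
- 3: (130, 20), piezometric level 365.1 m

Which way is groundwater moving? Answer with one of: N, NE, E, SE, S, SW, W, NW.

Differences from 1: to 2 (Δx, Δy, Δh) = (250, -25, -4.3); to 3 = (120, -230, -7.4).
Determinant of the coordinate differences = 250·(-230) − 120·(-25) = -54500.
∂h/∂x = [(-4.3)·(-230) − (-7.4)·(-25)] / -54500 = -0.01475
∂h/∂y = [250·(-7.4) − 120·(-4.3)] / -54500 = +0.02448
Flow = −∇h = (+0.01475 east, -0.02448 north), which points southeast.

SE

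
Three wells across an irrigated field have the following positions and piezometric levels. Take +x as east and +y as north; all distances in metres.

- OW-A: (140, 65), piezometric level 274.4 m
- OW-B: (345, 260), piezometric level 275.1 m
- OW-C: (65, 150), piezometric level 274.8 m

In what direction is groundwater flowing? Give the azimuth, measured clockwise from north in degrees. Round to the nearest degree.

172°

Three-point gradient (reference OW-A): Δ to OW-B = (205, 195, +0.7), Δ to OW-C = (-75, 85, +0.4).
∂h/∂x = -0.0005772, ∂h/∂y = +0.004197 (det = 32050).
Flow direction (−∇h) has components (+0.0005772 E, -0.004197 N).
Azimuth = atan2(E, N) = atan2(+0.0005772, -0.004197) = 172.2° ≈ 172°.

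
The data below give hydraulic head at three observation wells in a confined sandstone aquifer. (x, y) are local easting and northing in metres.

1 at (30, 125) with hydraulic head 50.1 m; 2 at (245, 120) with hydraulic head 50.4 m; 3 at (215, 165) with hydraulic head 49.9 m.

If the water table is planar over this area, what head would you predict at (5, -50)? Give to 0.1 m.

51.9 m

Taking 1 as reference: 2−1 = (215, -5, +0.3); 3−1 = (185, 40, -0.2).
Determinant of the coordinate differences = 215·40 − 185·(-5) = 9525.
∂h/∂x = [(+0.3)·40 − (-0.2)·(-5)] / 9525 = +0.001155
∂h/∂y = [215·(-0.2) − 185·(+0.3)] / 9525 = -0.01034
h(5, -50) = 50.1 + (+0.001155)·(-25) + (-0.01034)·(-175) = 50.1 -0.029 +1.810 = 51.881 m.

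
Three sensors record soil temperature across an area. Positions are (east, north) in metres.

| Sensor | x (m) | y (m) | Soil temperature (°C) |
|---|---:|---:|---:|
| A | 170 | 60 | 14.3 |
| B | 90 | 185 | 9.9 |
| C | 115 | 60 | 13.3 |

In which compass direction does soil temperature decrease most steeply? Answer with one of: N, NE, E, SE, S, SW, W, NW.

NW

With T = a·x + b·y + c and A as origin, the differences give:
  (-80)·a + 125·b = -4.4
  (-55)·a + 0·b = -1.0
Eliminate b (×0 and ×125, subtract): 6875·a = 125.00 → a = ∂T/∂x = +0.01818
Back-substitute: b = ∂T/∂y = -0.02356.
Steepest decrease is along −∇f = (-0.01818 E, +0.02356 N) → northwest.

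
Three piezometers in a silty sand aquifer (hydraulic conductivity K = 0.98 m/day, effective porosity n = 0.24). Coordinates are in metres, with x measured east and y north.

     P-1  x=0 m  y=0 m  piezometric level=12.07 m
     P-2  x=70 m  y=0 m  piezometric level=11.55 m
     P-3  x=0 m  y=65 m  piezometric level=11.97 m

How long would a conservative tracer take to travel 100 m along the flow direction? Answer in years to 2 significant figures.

8.8 years

∂h/∂x = (11.55 − 12.07) / (70 − 0) = -0.007429
∂h/∂y = (11.97 − 12.07) / (65 − 0) = -0.001538
|∇h| = √(-0.007429² + -0.001538²) = 0.007587
Seepage velocity v = K·i/n = 0.98 × 0.007587 / 0.24 = 0.03098 m/day.
t = 100 / 0.03098 = 3228 days = 8.84 years.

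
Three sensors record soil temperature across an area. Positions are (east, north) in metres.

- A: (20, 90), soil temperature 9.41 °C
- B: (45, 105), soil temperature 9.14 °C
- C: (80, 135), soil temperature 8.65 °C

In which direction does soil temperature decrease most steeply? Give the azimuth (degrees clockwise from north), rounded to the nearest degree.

015°

Taking A as reference: B−A = (25, 15, -0.27); C−A = (60, 45, -0.76).
Determinant of the coordinate differences = 25·45 − 60·15 = 225.
∂T/∂x = [(-0.27)·45 − (-0.76)·15] / 225 = -0.003333
∂T/∂y = [25·(-0.76) − 60·(-0.27)] / 225 = -0.01244
Steepest decrease is along −∇f: components (+0.003333 E, +0.01244 N).
Azimuth = atan2(+0.003333, +0.01244) = 15.0° ≈ 015°.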